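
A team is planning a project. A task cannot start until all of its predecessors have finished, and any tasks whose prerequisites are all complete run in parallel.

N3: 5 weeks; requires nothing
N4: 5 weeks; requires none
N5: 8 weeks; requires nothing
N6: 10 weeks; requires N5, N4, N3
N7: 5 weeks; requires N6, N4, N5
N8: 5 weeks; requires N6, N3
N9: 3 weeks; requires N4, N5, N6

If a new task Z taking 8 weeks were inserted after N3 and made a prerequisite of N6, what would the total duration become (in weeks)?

28

Originally the job takes 23 weeks.
With Z inserted, N6 now waits for max(N5, N4, N3, Z).
New critical path: N3→Z→N6→N7 = 5+8+10+5 = 28 ⇒ 28 weeks.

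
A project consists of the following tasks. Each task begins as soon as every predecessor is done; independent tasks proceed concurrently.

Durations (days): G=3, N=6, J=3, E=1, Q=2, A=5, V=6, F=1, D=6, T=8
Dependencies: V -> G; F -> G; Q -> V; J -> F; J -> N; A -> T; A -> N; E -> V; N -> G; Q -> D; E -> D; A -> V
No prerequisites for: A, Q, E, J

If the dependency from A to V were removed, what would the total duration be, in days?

Before: longest chain A→V→G = 5+6+3 = 14, finish 14.
Without A→V, V's earliest start moves from 5 to 2.
New critical path: A→N→G = 5+6+3 = 14 ⇒ 14 days.

14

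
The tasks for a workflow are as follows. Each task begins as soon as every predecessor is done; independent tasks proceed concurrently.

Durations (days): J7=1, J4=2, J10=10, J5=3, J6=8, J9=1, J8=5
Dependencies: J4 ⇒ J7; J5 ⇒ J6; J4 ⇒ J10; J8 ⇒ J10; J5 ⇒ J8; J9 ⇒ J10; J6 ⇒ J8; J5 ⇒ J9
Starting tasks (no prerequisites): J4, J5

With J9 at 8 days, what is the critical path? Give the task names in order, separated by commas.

J5, J6, J8, J10

As given, the longest chain is J5→J6→J8→J10 = 3+8+5+10 = 26, so the finish is 26 days.
J9 has 12 days of float (longest path through it is 14).
No other chain overtakes it, so the finish is 26 days.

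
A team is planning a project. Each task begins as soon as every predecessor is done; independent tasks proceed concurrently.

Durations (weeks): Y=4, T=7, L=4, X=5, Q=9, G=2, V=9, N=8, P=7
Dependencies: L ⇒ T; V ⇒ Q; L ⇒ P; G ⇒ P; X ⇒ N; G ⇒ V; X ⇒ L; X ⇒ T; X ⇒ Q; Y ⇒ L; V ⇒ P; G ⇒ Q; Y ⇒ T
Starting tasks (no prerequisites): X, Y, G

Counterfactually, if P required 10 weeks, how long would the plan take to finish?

21

Actual critical path: G→V→Q = 2+9+9 = 20 ⇒ 20 weeks.
P has 2 weeks of float (longest path through it is 18).
The binding chain switches to G→V→P = 2+9+10 = 21; finish 21 weeks.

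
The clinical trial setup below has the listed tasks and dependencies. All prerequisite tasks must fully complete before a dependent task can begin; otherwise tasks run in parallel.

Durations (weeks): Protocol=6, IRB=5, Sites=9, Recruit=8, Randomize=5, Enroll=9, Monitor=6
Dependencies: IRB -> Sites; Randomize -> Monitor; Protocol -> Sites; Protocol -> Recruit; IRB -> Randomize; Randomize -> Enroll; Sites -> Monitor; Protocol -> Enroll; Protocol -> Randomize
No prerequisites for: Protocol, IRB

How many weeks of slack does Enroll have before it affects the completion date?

1

Protocol→Sites→Monitor = 6+9+6 = 21 sets the makespan at 21 weeks.
The longest chain containing Enroll totals 20 weeks.
Slack of Enroll = 12 − 11 = 1 week.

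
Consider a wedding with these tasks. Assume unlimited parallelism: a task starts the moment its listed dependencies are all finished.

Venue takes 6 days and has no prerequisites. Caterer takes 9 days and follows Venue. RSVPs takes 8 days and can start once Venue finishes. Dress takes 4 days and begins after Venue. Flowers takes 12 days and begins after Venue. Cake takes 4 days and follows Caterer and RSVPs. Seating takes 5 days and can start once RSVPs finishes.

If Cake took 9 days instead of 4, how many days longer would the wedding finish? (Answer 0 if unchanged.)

As given, the longest chain is Venue→Caterer→Cake = 6+9+4 = 19, so the finish is 19 days.
Since Cake is critical, the +5 change carries straight to that chain (now 24 days).
The critical path is still Venue→Caterer→Cake; finish is now 24 days.
Change in finish: 24 − 19 = +5 days.

5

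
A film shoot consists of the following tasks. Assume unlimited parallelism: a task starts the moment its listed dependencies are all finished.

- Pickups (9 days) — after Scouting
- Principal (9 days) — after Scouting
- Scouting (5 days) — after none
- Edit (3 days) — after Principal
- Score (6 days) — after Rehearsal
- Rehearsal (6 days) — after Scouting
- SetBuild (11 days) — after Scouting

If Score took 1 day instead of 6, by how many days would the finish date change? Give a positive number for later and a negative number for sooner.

0

The binding path is Scouting→Rehearsal→Score = 5+6+6 = 17; finish at 17 days.
Score lies on that path, so at 1 day the path becomes 12 days.
Now Scouting→Principal→Edit = 5+9+3 = 17 is longest, so the finish becomes 17 days.
Change in finish: 17 − 17 = +0 days.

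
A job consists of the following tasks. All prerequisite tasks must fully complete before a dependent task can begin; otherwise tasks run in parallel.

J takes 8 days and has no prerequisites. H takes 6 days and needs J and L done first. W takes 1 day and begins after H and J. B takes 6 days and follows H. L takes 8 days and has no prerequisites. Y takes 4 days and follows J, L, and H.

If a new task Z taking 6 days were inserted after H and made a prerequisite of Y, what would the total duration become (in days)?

Originally the project takes 20 days.
With Z inserted, Y now waits for max(J, L, H, Z).
New critical path: L→H→Z→Y = 8+6+6+4 = 24 ⇒ 24 days.

24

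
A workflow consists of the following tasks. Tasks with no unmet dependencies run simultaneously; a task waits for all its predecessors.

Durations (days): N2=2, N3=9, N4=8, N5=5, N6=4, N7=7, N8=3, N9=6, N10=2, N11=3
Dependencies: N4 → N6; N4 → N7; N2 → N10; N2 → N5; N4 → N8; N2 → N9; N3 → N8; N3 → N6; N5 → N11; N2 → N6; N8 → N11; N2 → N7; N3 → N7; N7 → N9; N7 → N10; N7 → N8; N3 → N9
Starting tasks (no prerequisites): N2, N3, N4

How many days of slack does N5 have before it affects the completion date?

The longest chain is N3→N7→N8→N11 = 9+7+3+3 = 22; overall finish 22 days.
Longest path through N5: 10 days (earliest finish 7, latest finish 19).
So N5 can slip 19 − 7 = 12 days.

12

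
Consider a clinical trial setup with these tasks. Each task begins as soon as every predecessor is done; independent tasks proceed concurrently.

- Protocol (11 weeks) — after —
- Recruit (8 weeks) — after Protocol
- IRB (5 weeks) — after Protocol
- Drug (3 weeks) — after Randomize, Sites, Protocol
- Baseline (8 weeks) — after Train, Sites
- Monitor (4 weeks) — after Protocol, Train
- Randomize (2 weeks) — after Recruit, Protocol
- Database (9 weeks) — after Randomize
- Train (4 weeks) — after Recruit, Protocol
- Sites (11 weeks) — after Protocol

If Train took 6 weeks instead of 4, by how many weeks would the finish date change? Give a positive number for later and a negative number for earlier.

Actual critical path: Protocol→Recruit→Train→Baseline = 11+8+4+8 = 31 ⇒ 31 weeks.
Train is on the critical path; changing it to 6 makes that path 33 weeks.
No other chain overtakes it, so the finish is 33 weeks.
Change in finish: 33 − 31 = +2 weeks.

2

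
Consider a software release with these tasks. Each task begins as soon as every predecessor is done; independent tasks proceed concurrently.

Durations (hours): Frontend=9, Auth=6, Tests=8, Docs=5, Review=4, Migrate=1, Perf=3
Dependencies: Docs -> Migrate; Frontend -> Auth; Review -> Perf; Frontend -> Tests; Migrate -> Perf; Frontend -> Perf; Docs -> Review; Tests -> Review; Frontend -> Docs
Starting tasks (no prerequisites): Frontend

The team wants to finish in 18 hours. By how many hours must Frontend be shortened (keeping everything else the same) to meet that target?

6

Current finish: 24 hours; target: 18.
Frontend is on every critical path, so each hour cut from Frontend cuts the finish by one (this holds down to a finish of 16).
Need 24 − 18 = 6 hours off Frontend → Frontend becomes 3 hours, finish becomes 18.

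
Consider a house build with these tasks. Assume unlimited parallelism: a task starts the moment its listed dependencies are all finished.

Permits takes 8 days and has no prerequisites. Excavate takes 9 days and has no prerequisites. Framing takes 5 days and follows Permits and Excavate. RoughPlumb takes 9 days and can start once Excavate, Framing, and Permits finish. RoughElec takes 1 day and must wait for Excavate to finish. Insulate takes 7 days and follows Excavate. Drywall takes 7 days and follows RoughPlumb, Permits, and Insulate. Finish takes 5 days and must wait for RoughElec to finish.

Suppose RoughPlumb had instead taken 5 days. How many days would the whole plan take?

As given, the longest chain is Excavate→Framing→RoughPlumb→Drywall = 9+5+9+7 = 30, so the finish is 30 days.
Since RoughPlumb is critical, the -4 change carries straight to that chain (now 26 days).
No other chain overtakes it, so the finish is 26 days.

26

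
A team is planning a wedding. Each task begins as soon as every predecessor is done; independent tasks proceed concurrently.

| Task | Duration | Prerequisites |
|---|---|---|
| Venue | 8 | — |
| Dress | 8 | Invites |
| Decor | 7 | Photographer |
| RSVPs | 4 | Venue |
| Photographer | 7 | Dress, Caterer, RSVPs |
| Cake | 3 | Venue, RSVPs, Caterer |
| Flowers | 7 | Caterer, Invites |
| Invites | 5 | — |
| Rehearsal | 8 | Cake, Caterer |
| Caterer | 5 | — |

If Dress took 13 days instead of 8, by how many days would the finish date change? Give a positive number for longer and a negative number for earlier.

As given, the longest chain is Invites→Dress→Photographer→Decor = 5+8+7+7 = 27, so the finish is 27 days.
Dress is on the critical path; changing it to 13 makes that path 32 days.
No other chain overtakes it, so the finish is 32 days.
Change in finish: 32 − 27 = +5 days.

5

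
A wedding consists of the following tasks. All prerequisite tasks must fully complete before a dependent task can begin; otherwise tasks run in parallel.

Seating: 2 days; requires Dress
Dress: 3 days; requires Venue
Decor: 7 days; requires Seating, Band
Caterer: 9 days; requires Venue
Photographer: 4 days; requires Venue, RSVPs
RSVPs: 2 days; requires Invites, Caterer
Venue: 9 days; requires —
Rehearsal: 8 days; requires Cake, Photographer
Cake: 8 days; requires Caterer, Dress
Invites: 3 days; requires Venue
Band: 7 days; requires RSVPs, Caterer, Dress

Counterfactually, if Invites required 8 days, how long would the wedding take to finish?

34

Baseline: Venue→Caterer→RSVPs→Band→Decor = 9+9+2+7+7 = 34 → 34 days.
Invites has 6 days of float (longest path through it is 28).
No other chain overtakes it, so the finish is 34 days.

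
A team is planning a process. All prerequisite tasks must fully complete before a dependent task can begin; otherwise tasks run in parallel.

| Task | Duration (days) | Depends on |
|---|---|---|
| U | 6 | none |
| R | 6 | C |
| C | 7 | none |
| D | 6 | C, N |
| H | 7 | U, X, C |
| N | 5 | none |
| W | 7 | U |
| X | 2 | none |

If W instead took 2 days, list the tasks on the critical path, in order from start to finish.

Critical path before the change: C→H = 7+7 = 14 giving 14 days.
W has 1 day of float (longest path through it is 13).
The critical path is still C→H; finish is now 14 days.

C, H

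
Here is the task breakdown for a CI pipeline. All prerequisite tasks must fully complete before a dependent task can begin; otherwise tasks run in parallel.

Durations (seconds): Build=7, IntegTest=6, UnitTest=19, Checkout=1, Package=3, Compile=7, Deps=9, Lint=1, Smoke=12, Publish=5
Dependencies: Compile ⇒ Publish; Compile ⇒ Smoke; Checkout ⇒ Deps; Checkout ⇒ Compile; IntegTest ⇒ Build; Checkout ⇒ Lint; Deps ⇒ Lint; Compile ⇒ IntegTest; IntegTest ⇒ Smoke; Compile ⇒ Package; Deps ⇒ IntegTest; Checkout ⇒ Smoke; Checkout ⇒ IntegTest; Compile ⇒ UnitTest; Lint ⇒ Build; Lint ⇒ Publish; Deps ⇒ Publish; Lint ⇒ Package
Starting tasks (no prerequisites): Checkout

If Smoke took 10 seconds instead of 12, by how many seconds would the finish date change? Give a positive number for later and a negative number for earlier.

Baseline: Checkout→Deps→IntegTest→Smoke = 1+9+6+12 = 28 → 28 seconds.
Smoke is on the critical path; changing it to 10 makes that path 26 seconds.
Now Checkout→Compile→UnitTest = 1+7+19 = 27 is longest, so the finish becomes 27 seconds.
Change in finish: 27 − 28 = -1 seconds.

-1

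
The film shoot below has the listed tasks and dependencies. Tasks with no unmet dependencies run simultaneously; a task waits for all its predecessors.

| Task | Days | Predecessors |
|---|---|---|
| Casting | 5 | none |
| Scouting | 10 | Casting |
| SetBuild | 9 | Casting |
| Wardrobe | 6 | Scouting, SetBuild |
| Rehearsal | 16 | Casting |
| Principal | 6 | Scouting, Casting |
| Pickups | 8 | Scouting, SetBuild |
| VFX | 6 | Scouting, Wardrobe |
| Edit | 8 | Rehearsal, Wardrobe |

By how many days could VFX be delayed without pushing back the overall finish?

Casting→Scouting→Wardrobe→Edit = 5+10+6+8 = 29 sets the makespan at 29 days.
Longest path through VFX: 27 days (earliest finish 27, latest finish 29).
Slack of VFX = 23 − 21 = 2 days.

2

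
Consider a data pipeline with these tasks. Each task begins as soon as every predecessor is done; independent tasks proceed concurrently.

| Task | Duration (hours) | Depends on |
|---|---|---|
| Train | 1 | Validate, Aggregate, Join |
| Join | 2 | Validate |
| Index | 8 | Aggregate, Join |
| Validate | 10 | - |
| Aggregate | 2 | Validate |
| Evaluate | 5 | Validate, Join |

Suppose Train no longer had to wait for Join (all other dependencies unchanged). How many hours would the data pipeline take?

With the dependency in place, Validate→Join→Index = 10+2+8 = 20 sets the finish at 20 hours.
Dropping Join→Train doesn't change Train's earliest start (12); another predecessor still binds.
New critical path: Validate→Join→Index = 10+2+8 = 20 ⇒ 20 hours.

20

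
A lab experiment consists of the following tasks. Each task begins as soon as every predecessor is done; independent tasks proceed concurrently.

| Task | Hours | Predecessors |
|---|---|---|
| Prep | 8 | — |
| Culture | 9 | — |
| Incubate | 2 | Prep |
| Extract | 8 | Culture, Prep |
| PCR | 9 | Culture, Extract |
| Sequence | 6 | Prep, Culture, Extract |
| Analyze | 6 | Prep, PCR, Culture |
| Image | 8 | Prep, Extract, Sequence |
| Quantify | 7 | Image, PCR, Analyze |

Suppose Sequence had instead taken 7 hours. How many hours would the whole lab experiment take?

39

The binding path is Culture→Extract→PCR→Analyze→Quantify = 9+8+9+6+7 = 39; finish at 39 hours.
Sequence has 1 hour of float (longest path through it is 38).
The critical path is still Culture→Extract→PCR→Analyze→Quantify; finish is now 39 hours.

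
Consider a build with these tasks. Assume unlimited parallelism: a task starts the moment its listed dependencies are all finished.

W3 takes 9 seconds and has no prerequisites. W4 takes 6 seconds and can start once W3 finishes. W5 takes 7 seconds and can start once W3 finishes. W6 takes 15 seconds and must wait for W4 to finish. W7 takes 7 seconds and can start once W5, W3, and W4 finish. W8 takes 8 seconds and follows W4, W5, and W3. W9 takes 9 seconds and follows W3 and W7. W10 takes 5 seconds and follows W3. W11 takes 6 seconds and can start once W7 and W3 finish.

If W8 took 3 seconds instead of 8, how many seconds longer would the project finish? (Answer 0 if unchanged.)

The binding path is W3→W5→W7→W9 = 9+7+7+9 = 32; finish at 32 seconds.
W8 is off the critical path — its longest chain is 24 seconds, giving 8 of slack.
The critical path is still W3→W5→W7→W9; finish is now 32 seconds.
Change in finish: 32 − 32 = +0 seconds.

0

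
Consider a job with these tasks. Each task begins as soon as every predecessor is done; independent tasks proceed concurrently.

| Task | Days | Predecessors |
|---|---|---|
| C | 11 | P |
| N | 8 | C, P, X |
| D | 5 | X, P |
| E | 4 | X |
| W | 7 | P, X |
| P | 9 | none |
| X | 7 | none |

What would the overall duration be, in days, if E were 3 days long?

Baseline: P→C→N = 9+11+8 = 28 → 28 days.
E has 17 days of float (longest path through it is 11).
No other chain overtakes it, so the finish is 28 days.

28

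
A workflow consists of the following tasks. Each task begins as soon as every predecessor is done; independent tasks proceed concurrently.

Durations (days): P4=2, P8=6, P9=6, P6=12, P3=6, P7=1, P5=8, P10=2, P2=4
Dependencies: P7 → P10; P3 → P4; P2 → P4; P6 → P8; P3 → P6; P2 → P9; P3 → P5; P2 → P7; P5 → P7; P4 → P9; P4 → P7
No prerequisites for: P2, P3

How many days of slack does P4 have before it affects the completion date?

10

P3→P6→P8 = 6+12+6 = 24 sets the makespan at 24 days.
P4 finishes as early as 8 and must finish by 18.
Slack of P4 = 16 − 6 = 10 days.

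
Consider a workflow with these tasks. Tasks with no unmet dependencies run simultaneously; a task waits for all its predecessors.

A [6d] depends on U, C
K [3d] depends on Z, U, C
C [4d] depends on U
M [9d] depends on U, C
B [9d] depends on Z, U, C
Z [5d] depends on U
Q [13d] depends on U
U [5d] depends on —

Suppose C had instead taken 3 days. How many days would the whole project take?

19

Critical path before the change: U→Z→B = 5+5+9 = 19 giving 19 days.
The longest path through C is only 18 days, so C has float 1.
That remains the longest chain; total 19 days.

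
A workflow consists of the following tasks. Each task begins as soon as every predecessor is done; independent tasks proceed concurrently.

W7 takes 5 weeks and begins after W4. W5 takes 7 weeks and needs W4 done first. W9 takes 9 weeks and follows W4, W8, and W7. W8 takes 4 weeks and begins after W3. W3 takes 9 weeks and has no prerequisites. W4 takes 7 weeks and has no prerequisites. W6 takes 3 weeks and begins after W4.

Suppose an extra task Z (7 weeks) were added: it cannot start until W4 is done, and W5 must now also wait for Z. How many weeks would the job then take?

22

Originally the job takes 22 weeks.
With Z inserted, W5 now waits for max(W4, Z).
New critical path: W3→W8→W9 = 9+4+9 = 22 ⇒ 22 weeks.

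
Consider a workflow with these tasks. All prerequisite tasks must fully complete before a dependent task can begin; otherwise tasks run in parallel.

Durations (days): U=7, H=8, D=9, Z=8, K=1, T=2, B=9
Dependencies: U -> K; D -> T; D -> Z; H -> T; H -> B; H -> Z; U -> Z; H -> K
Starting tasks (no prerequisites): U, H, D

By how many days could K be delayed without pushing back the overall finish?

Critical path: H→B = 8+9 = 17, so the finish is 17 days.
K finishes as early as 9 and must finish by 17.
So K can slip 17 − 9 = 8 days.

8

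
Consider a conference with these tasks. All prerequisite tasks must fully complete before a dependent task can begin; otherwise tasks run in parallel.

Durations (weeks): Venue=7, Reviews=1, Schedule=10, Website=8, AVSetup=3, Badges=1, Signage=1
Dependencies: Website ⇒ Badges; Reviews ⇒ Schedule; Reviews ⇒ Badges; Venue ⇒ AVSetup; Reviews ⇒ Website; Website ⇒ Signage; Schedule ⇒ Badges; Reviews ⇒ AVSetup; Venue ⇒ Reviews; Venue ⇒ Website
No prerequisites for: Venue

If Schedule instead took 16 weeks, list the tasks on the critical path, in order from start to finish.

Venue, Reviews, Schedule, Badges

Actual critical path: Venue→Reviews→Schedule→Badges = 7+1+10+1 = 19 ⇒ 19 weeks.
Schedule lies on that path, so at 16 weeks the path becomes 25 weeks.
No other chain overtakes it, so the finish is 25 weeks.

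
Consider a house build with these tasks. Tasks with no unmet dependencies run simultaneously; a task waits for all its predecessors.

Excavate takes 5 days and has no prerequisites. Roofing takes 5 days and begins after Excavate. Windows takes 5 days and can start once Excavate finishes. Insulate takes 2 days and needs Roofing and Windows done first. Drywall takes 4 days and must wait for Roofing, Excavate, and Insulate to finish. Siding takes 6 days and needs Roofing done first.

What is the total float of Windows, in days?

0

The longest chain is Excavate→Roofing→Insulate→Drywall = 5+5+2+4 = 16; overall finish 16 days.
Windows finishes as early as 10 and must finish by 10.
So Windows can slip 10 − 10 = 0 days.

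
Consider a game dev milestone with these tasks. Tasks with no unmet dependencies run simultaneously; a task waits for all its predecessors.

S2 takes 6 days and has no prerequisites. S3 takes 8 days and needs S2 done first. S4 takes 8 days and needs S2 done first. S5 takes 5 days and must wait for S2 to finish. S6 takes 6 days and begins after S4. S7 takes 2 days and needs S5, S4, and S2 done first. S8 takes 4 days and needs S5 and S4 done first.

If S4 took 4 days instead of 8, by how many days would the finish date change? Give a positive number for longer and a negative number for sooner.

Critical path before the change: S2→S4→S6 = 6+8+6 = 20 giving 20 days.
Since S4 is critical, the -4 change carries straight to that chain (now 16 days).
That remains the longest chain; total 16 days.
Change in finish: 16 − 20 = -4 days.

-4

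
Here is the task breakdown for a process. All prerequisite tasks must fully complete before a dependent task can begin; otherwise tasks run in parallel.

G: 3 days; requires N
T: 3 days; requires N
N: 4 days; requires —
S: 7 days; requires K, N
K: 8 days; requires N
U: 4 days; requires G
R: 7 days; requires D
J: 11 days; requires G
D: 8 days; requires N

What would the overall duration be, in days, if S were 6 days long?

19

Critical path before the change: N→K→S = 4+8+7 = 19 giving 19 days.
S is on the critical path; changing it to 6 makes that path 18 days.
Now N→D→R = 4+8+7 = 19 is longest, so the finish becomes 19 days.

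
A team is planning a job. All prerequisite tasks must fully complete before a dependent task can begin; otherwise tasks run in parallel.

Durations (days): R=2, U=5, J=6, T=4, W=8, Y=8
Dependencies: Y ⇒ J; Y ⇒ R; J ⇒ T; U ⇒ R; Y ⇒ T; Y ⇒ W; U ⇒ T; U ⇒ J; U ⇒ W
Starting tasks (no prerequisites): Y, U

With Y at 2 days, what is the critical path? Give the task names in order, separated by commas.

U, J, T

Critical path before the change: Y→J→T = 8+6+4 = 18 giving 18 days.
Y is on the critical path; changing it to 2 makes that path 12 days.
New critical path: U→J→T = 5+6+4 = 15 ⇒ 15 days.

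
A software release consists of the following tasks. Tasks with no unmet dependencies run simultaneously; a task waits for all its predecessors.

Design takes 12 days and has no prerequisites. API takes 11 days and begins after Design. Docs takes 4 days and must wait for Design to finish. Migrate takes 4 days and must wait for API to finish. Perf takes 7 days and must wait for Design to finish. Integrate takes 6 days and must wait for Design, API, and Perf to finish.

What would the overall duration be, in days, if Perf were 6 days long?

29

Actual critical path: Design→API→Integrate = 12+11+6 = 29 ⇒ 29 days.
The longest path through Perf is only 25 days, so Perf has float 4.
That remains the longest chain; total 29 days.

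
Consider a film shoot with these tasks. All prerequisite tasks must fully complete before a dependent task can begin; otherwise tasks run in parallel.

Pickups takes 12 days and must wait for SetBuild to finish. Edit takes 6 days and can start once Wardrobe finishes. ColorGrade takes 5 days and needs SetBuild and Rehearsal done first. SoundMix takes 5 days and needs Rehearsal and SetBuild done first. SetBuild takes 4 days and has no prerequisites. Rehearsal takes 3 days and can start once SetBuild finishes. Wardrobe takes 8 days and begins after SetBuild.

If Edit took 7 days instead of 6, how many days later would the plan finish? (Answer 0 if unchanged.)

The binding path is SetBuild→Wardrobe→Edit = 4+8+6 = 18; finish at 18 days.
Since Edit is critical, the +1 change carries straight to that chain (now 19 days).
The critical path is still SetBuild→Wardrobe→Edit; finish is now 19 days.
Change in finish: 19 − 18 = +1 days.

1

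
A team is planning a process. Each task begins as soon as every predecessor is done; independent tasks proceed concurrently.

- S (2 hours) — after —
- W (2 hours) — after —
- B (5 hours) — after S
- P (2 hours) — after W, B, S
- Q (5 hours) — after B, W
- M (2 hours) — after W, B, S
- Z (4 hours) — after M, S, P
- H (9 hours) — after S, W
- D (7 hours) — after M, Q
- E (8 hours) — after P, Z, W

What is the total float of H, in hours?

10

S→B→P→Z→E = 2+5+2+4+8 = 21 sets the makespan at 21 hours.
The longest chain containing H totals 11 hours.
So H can slip 21 − 11 = 10 hours.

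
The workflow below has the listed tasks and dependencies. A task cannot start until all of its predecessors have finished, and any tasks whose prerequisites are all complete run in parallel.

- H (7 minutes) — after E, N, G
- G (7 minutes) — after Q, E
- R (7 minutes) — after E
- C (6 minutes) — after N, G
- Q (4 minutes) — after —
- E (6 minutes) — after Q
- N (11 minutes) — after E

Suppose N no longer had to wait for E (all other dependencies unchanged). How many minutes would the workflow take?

With the dependency in place, Q→E→N→H = 4+6+11+7 = 28 sets the finish at 28 minutes.
Without E→N, N's earliest start moves from 10 to 0.
The longest chain is now Q→E→G→H = 4+6+7+7 = 24, so the workflow takes 24 minutes.

24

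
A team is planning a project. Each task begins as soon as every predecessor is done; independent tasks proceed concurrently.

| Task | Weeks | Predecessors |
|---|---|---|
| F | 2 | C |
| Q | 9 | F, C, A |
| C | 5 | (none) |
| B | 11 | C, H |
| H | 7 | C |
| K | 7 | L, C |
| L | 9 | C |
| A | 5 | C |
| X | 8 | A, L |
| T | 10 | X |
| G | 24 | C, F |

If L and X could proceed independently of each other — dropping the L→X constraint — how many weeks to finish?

31

Before: longest chain C→L→X→T = 5+9+8+10 = 32, finish 32.
Without L→X, X's earliest start moves from 14 to 10.
The longest chain is now C→F→G = 5+2+24 = 31, so the project takes 31 weeks.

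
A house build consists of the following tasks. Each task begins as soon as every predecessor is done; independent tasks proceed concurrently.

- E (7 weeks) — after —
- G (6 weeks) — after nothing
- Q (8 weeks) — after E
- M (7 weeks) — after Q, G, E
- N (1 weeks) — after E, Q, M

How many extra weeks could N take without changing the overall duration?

0

E→Q→M→N = 7+8+7+1 = 23 sets the makespan at 23 weeks.
N finishes as early as 23 and must finish by 23.
So N can slip 23 − 23 = 0 weeks.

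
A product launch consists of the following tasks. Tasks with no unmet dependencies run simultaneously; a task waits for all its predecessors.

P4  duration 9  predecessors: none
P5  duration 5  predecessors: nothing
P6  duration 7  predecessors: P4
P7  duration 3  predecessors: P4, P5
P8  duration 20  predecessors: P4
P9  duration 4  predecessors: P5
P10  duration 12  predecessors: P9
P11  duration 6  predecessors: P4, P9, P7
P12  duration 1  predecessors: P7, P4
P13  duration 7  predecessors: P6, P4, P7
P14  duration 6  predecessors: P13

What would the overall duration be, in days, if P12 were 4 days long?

29

As given, the longest chain is P4→P6→P13→P14 = 9+7+7+6 = 29, so the finish is 29 days.
P12 has 16 days of float (longest path through it is 13).
That remains the longest chain; total 29 days.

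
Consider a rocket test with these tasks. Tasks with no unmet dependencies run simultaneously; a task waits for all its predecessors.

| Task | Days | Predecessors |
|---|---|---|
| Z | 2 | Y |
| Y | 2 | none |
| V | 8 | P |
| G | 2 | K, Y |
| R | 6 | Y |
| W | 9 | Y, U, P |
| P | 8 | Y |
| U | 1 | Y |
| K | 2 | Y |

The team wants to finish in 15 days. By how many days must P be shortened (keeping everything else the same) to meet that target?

Current finish: 19 days; target: 15.
P is on every critical path, so each day cut from P cuts the finish by one (this holds down to a finish of 12).
Need 19 − 15 = 4 days off P → P becomes 4 days, finish becomes 15.

4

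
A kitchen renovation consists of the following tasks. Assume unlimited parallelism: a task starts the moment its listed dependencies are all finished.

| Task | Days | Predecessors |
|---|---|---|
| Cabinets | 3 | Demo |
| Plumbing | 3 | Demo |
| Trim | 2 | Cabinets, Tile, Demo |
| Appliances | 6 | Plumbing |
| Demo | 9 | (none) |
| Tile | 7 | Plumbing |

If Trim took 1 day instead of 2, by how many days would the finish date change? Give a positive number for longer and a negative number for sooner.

-1

Actual critical path: Demo→Plumbing→Tile→Trim = 9+3+7+2 = 21 ⇒ 21 days.
Trim lies on that path, so at 1 day the path becomes 20 days.
The critical path is still Demo→Plumbing→Tile→Trim; finish is now 20 days.
Change in finish: 20 − 21 = -1 days.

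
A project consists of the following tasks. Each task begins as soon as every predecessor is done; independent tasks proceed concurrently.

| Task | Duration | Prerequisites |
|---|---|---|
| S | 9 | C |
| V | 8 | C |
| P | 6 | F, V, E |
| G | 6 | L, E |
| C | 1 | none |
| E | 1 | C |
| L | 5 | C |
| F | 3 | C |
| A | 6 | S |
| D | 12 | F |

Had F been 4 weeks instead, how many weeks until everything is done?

17

Critical path before the change: C→F→D = 1+3+12 = 16 giving 16 weeks.
F lies on that path, so at 4 weeks the path becomes 17 weeks.
The critical path is still C→F→D; finish is now 17 weeks.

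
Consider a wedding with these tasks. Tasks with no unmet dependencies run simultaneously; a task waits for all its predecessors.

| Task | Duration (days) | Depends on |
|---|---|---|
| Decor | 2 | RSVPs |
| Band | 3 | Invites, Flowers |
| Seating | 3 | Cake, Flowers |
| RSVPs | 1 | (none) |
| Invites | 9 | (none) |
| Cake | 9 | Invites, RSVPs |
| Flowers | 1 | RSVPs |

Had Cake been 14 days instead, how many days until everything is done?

Actual critical path: Invites→Cake→Seating = 9+9+3 = 21 ⇒ 21 days.
Since Cake is critical, the +5 change carries straight to that chain (now 26 days).
That remains the longest chain; total 26 days.

26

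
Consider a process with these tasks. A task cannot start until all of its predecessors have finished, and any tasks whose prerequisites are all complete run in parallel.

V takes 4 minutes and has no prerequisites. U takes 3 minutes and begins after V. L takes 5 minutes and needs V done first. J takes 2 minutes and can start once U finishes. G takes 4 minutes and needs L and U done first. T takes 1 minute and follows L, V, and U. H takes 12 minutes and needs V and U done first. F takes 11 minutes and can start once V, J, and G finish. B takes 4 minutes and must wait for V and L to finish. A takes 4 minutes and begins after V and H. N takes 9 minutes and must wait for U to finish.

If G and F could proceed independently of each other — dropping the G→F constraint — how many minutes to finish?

Original critical path: V→L→G→F = 4+5+4+11 = 24 ⇒ 24 minutes.
Without G→F, F's earliest start moves from 13 to 9.
After: V→U→H→A = 4+3+12+4 = 23 → 23 minutes.

23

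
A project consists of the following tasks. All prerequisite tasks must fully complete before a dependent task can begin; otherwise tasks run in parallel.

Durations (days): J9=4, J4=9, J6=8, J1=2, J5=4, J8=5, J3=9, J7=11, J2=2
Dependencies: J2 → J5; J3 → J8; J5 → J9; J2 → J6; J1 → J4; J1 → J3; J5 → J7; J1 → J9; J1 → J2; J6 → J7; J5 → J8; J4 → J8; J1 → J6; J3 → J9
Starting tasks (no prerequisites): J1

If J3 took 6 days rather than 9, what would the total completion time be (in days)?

As given, the longest chain is J1→J2→J6→J7 = 2+2+8+11 = 23, so the finish is 23 days.
The longest path through J3 is only 16 days, so J3 has float 7.
No other chain overtakes it, so the finish is 23 days.

23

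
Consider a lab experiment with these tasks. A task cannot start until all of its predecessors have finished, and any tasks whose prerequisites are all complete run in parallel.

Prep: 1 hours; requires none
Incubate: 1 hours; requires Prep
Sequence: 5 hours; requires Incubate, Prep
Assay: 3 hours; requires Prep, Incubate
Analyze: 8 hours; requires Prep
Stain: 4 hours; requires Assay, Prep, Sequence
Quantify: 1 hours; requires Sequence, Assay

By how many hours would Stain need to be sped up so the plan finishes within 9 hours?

2

Current finish: 11 hours; target: 9.
Stain is on every critical path, so each hour cut from Stain cuts the finish by one (this holds down to a finish of 9).
Need 11 − 9 = 2 hours off Stain → Stain becomes 2 hours, finish becomes 9.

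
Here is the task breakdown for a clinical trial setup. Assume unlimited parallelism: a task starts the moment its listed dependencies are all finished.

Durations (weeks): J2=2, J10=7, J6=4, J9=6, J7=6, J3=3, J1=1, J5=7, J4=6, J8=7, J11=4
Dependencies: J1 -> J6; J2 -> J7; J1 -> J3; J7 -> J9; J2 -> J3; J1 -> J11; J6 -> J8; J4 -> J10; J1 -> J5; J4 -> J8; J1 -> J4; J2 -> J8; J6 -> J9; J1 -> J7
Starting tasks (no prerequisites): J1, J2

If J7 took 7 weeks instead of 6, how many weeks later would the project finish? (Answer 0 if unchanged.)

1

The binding path is J2→J7→J9 = 2+6+6 = 14; finish at 14 weeks.
J7 lies on that path, so at 7 weeks the path becomes 15 weeks.
The critical path is still J2→J7→J9; finish is now 15 weeks.
Change in finish: 15 − 14 = +1 weeks.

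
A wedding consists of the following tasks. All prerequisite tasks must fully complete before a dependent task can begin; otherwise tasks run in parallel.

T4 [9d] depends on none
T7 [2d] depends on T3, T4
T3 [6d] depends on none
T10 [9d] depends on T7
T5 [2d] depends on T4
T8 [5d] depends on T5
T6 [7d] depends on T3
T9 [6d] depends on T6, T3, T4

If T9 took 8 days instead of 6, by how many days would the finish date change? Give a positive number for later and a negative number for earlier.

Baseline: T4→T7→T10 = 9+2+9 = 20 → 20 days.
T9 has 1 day of float (longest path through it is 19).
The binding chain switches to T3→T6→T9 = 6+7+8 = 21; finish 21 days.
Change in finish: 21 − 20 = +1 days.

1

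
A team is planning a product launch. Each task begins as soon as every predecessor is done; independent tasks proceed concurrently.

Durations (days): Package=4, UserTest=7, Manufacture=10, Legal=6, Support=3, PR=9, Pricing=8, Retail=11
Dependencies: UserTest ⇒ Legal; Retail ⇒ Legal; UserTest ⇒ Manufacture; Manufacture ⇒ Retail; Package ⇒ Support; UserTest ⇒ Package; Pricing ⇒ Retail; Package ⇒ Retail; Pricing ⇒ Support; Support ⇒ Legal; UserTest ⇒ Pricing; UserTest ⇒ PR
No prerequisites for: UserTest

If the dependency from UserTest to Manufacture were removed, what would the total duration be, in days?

With the dependency in place, UserTest→Manufacture→Retail→Legal = 7+10+11+6 = 34 sets the finish at 34 days.
Without UserTest→Manufacture, Manufacture's earliest start moves from 7 to 0.
The longest chain is now UserTest→Pricing→Retail→Legal = 7+8+11+6 = 32, so the schedule takes 32 days.

32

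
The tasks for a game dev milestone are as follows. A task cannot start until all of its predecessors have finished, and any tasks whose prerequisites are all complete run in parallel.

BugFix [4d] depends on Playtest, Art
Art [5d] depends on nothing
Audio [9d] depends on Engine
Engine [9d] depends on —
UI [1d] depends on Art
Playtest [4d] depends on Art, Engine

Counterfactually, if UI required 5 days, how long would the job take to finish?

18

Critical path before the change: Engine→Audio = 9+9 = 18 giving 18 days.
UI has 12 days of float (longest path through it is 6).
The critical path is still Engine→Audio; finish is now 18 days.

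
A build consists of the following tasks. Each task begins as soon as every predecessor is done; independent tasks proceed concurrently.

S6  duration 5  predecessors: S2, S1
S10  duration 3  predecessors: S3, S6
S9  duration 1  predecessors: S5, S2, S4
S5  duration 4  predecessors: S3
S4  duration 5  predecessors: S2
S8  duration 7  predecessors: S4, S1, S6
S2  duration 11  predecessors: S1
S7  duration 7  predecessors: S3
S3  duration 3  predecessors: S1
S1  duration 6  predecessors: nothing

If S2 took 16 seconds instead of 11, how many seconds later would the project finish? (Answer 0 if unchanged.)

Actual critical path: S1→S2→S4→S8 = 6+11+5+7 = 29 ⇒ 29 seconds.
S2 lies on that path, so at 16 seconds the path becomes 34 seconds.
That remains the longest chain; total 34 seconds.
Change in finish: 34 − 29 = +5 seconds.

5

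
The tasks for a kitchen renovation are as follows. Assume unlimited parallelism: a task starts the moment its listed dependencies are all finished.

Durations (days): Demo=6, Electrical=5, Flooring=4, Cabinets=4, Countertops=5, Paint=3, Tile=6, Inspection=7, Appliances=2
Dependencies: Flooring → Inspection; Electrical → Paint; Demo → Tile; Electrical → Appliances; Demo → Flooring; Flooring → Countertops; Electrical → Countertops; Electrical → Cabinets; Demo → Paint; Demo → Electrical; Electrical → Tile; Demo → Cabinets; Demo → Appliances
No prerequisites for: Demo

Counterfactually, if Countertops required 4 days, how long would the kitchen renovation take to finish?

As given, the longest chain is Demo→Electrical→Tile = 6+5+6 = 17, so the finish is 17 days.
The longest path through Countertops is only 16 days, so Countertops has float 1.
That remains the longest chain; total 17 days.

17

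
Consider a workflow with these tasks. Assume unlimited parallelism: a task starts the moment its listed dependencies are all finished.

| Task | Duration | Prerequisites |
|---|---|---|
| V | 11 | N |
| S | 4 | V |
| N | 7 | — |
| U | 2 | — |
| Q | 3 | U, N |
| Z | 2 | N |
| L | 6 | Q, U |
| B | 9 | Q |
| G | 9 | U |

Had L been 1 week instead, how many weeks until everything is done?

The binding path is N→V→S = 7+11+4 = 22; finish at 22 weeks.
The longest path through L is only 16 weeks, so L has float 6.
No other chain overtakes it, so the finish is 22 weeks.

22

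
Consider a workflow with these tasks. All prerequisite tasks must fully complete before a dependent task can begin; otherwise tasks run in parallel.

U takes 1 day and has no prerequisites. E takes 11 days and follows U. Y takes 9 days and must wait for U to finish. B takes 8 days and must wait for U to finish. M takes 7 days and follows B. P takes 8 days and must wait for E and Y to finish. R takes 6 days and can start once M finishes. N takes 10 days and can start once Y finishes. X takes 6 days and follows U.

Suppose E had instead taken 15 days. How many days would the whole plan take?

Actual critical path: U→B→M→R = 1+8+7+6 = 22 ⇒ 22 days.
The longest path through E is only 20 days, so E has float 2.
Now U→E→P = 1+15+8 = 24 is longest, so the finish becomes 24 days.

24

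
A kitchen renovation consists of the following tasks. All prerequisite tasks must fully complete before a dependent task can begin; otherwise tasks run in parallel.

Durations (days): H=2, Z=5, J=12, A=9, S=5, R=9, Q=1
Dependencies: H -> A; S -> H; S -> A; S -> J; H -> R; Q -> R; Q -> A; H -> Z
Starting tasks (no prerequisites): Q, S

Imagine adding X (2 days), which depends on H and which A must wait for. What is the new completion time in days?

18

Originally the project takes 17 days.
With X inserted, A now waits for max(S, Q, H, X).
New critical path: S→H→X→A = 5+2+2+9 = 18 ⇒ 18 days.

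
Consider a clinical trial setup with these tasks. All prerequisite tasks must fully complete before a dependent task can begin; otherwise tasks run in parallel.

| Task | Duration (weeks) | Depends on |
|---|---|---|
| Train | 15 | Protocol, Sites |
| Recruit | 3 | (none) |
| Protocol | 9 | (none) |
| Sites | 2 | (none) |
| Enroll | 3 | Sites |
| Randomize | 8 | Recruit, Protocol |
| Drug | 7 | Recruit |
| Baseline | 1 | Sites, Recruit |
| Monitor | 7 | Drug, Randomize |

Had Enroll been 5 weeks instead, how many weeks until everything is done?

Actual critical path: Protocol→Train = 9+15 = 24 ⇒ 24 weeks.
The longest path through Enroll is only 5 weeks, so Enroll has float 19.
The critical path is still Protocol→Train; finish is now 24 weeks.

24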